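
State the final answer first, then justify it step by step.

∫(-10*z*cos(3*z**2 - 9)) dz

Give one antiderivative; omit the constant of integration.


The answer is -5*sin(3*z**2 - 9)/3.
Step 1. Substitute u = z**2 - 3, turning ∫(-10*z*cos(3*z**2 - 9)) dz into ∫(-5*cos(3*u)) du: now ∫(-5*cos(3*u)) du.
Step 2. Evaluate the standard form: now -5*sin(3*u)/3.
Step 3. Substitute back u = z**2 - 3: now -5*sin(3*z**2 - 9)/3.
Answer: -5*sin(3*z**2 - 9)/3.


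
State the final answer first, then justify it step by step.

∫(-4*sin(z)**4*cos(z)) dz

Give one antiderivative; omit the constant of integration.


The answer is -4*sin(z)**5/5.
Step 1. Substitute u = sin(z), turning ∫(-4*sin(z)**4*cos(z)) dz into ∫(-4*u**4) du: now ∫(-4*u**4) du.
Step 2. Evaluate the standard form: now -4*u**5/5.
Step 3. Substitute back u = sin(z): now -4*sin(z)**5/5.
Answer: -4*sin(z)**5/5.


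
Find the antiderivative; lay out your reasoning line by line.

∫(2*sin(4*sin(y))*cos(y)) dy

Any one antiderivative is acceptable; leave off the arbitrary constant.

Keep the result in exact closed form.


Step 1. Substitute u = sin(y), turning ∫(2*sin(4*sin(y))*cos(y)) dy into ∫(2*sin(4*u)) du: now ∫(2*sin(4*u)) du.
Step 2. Evaluate the standard form: now -cos(4*u)/2.
Step 3. Substitute back u = sin(y): now -cos(4*sin(y))/2.
Answer: -cos(4*sin(y))/2.


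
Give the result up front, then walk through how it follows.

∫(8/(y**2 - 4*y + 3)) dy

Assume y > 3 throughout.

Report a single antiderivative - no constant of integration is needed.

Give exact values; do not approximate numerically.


The answer is 4*log(y - 3) - 4*log(y - 1).
Step 1. Decompose ∫(8/(y**2 - 4*y + 3)) dy by partial fractions, 8/(y**2 - 4*y + 3) = -4/(y - 1) + 4/(y - 3): now ∫(4/(y - 3)) dy + ∫(-4/(y - 1)) dy.
Step 2. Evaluate the standard form [assuming y > 3]: now 4*log(y - 3) + ∫(-4/(y - 1)) dy.
Step 3. Evaluate the standard form [assuming y > 1]: now 4*log(y - 3) - 4*log(y - 1).
Answer: 4*log(y - 3) - 4*log(y - 1).


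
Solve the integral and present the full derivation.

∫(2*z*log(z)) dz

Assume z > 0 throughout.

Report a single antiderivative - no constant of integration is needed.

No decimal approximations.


Step 1. Integrate ∫(2*z*log(z)) dz by parts with u = log(z), dv = (2*z) dz, so v = z**2 [assuming z > 0]: now z**2*log(z) + ∫(-z) dz.
Step 2. Evaluate the standard form: now z**2*log(z) - z**2/2.
Answer: z**2*log(z) - z**2/2.


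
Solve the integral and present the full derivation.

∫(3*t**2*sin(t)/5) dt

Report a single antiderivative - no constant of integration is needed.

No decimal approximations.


Step 1. Integrate ∫(3*t**2*sin(t)/5) dt by parts with u = t**2, dv = (3*sin(t)/5) dt, so v = -3*cos(t)/5: now -3*t**2*cos(t)/5 + ∫(6*t*cos(t)/5) dt.
Step 2. Integrate ∫(6*t*cos(t)/5) dt by parts with u = t, dv = (6*cos(t)/5) dt, so v = 6*sin(t)/5: now -3*t**2*cos(t)/5 + 6*t*sin(t)/5 + ∫(-6*sin(t)/5) dt.
Step 3. Evaluate the standard form: now -3*t**2*cos(t)/5 + 6*t*sin(t)/5 + 6*cos(t)/5.
Answer: -3*t**2*cos(t)/5 + 6*t*sin(t)/5 + 6*cos(t)/5.


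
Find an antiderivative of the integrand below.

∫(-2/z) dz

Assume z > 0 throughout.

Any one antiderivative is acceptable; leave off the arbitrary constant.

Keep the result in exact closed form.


Answer: -2*log(z).


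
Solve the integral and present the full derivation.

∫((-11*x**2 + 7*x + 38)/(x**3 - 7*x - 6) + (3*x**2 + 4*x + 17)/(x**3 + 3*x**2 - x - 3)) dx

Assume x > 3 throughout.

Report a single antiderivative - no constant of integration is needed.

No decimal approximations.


Step 1. Rewrite: now ∫((-11*x**2 + 7*x + 38)/(x**3 - 7*x - 6)) dx + ∫((3*x**2 + 4*x + 17)/(x**3 + 3*x**2 - x - 3)) dx.
Step 2. Decompose ∫((3*x**2 + 4*x + 17)/(x**3 + 3*x**2 - x - 3)) dx by partial fractions, (3*x**2 + 4*x + 17)/(x**3 + 3*x**2 - x - 3) = 4/(x + 3) - 4/(x + 1) + 3/(x - 1): now ∫((-11*x**2 + 7*x + 38)/(x**3 - 7*x - 6)) dx + ∫(3/(x - 1)) dx + ∫(-4/(x + 1)) dx + ∫(4/(x + 3)) dx.
Step 3. Evaluate the standard form [assuming x > -3]: now 4*log(x + 3) + ∫((-11*x**2 + 7*x + 38)/(x**3 - 7*x - 6)) dx + ∫(3/(x - 1)) dx + ∫(-4/(x + 1)) dx.
Step 4. Evaluate the standard form [assuming x > 1]: now 3*log(x - 1) + 4*log(x + 3) + ∫((-11*x**2 + 7*x + 38)/(x**3 - 7*x - 6)) dx + ∫(-4/(x + 1)) dx.
Step 5. Evaluate the standard form [assuming x > -1]: now 3*log(x - 1) - 4*log(x + 1) + 4*log(x + 3) + ∫((-11*x**2 + 7*x + 38)/(x**3 - 7*x - 6)) dx.
Step 6. Decompose ∫((-11*x**2 + 7*x + 38)/(x**3 - 7*x - 6)) dx by partial fractions, (-11*x**2 + 7*x + 38)/(x**3 - 7*x - 6) = -4/(x + 2) - 5/(x + 1) - 2/(x - 3): now 3*log(x - 1) - 4*log(x + 1) + 4*log(x + 3) + ∫(-2/(x - 3)) dx + ∫(-5/(x + 1)) dx + ∫(-4/(x + 2)) dx.
Step 7. Evaluate the standard form [assuming x > -2]: now 3*log(x - 1) - 4*log(x + 1) - 4*log(x + 2) + 4*log(x + 3) + ∫(-2/(x - 3)) dx + ∫(-5/(x + 1)) dx.
Step 8. Evaluate the standard form [assuming x > 3]: now -2*log(x - 3) + 3*log(x - 1) - 4*log(x + 1) - 4*log(x + 2) + 4*log(x + 3) + ∫(-5/(x + 1)) dx.
Step 9. Evaluate the standard form [assuming x > -1]: now -2*log(x - 3) + 3*log(x - 1) - 9*log(x + 1) - 4*log(x + 2) + 4*log(x + 3).
Answer: -2*log(x - 3) + 3*log(x - 1) - 9*log(x + 1) - 4*log(x + 2) + 4*log(x + 3).


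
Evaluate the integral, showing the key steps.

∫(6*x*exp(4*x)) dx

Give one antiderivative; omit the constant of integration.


Step 1. Integrate ∫(6*x*exp(4*x)) dx by parts with u = x, dv = (6*exp(4*x)) dx, so v = 3*exp(4*x)/2: now 3*x*exp(4*x)/2 + ∫(-3*exp(4*x)/2) dx.
Step 2. Evaluate the standard form: now 3*x*exp(4*x)/2 - 3*exp(4*x)/8.
Answer: 3*x*exp(4*x)/2 - 3*exp(4*x)/8.


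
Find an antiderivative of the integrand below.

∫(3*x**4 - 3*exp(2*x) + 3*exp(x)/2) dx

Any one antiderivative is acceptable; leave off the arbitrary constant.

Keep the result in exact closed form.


Answer: 3*x**5/5 - 3*exp(2*x)/2 + 3*exp(x)/2.


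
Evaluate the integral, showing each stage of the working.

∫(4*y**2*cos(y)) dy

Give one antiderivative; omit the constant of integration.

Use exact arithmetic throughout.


Step 1. Integrate ∫(4*y**2*cos(y)) dy by parts with u = y**2, dv = (4*cos(y)) dy, so v = 4*sin(y): now 4*y**2*sin(y) + ∫(-8*y*sin(y)) dy.
Step 2. Integrate ∫(-8*y*sin(y)) dy by parts with u = y, dv = (-8*sin(y)) dy, so v = 8*cos(y): now 4*y**2*sin(y) + 8*y*cos(y) + ∫(-8*cos(y)) dy.
Step 3. Evaluate the standard form: now 4*y**2*sin(y) + 8*y*cos(y) - 8*sin(y).
Answer: 4*y**2*sin(y) + 8*y*cos(y) - 8*sin(y).


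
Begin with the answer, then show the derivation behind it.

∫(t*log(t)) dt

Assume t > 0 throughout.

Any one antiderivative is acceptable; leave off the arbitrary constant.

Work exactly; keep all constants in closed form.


The answer is t**2*log(t)/2 - t**2/4.
Step 1. Integrate ∫(t*log(t)) dt by parts with u = log(t), dv = (t) dt, so v = t**2/2 [assuming t > 0]: now t**2*log(t)/2 + ∫(-t/2) dt.
Step 2. Evaluate the standard form: now t**2*log(t)/2 - t**2/4.
Answer: t**2*log(t)/2 - t**2/4.


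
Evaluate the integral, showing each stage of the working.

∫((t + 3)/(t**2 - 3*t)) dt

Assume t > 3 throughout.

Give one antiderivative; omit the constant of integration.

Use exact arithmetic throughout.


Step 1. Decompose ∫((t + 3)/(t**2 - 3*t)) dt by partial fractions, (t + 3)/(t**2 - 3*t) = 2/(t - 3) - 1/t: now ∫(-1/t) dt + ∫(2/(t - 3)) dt.
Step 2. Evaluate the standard form [assuming t > 3]: now 2*log(t - 3) + ∫(-1/t) dt.
Step 3. Evaluate the standard form [assuming t > 0]: now -log(t) + 2*log(t - 3).
Answer: -log(t) + 2*log(t - 3).


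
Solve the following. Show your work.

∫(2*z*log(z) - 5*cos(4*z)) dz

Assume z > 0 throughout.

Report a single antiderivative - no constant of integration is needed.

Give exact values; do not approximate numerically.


Step 1. Rewrite: now ∫(2*z*log(z)) dz + ∫(-5*cos(4*z)) dz.
Step 2. Integrate ∫(2*z*log(z)) dz by parts with u = log(z), dv = (2*z) dz, so v = z**2 [assuming z > 0]: now z**2*log(z) + ∫(-z) dz + ∫(-5*cos(4*z)) dz.
Step 3. Evaluate the standard form: now z**2*log(z) - z**2/2 + ∫(-5*cos(4*z)) dz.
Step 4. Evaluate the standard form: now z**2*log(z) - z**2/2 - 5*sin(4*z)/4.
Answer: z**2*log(z) - z**2/2 - 5*sin(4*z)/4.


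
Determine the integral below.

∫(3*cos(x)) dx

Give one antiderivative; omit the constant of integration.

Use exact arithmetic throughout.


Answer: 3*sin(x).


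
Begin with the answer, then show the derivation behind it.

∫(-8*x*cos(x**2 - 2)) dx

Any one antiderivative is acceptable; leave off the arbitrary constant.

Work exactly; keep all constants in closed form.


The answer is -4*sin(x**2 - 2).
Step 1. Substitute u = x**2 - 2, turning ∫(-8*x*cos(x**2 - 2)) dx into ∫(-4*cos(u)) du: now ∫(-4*cos(u)) du.
Step 2. Evaluate the standard form: now -4*sin(u).
Step 3. Substitute back u = x**2 - 2: now -4*sin(x**2 - 2).
Answer: -4*sin(x**2 - 2).


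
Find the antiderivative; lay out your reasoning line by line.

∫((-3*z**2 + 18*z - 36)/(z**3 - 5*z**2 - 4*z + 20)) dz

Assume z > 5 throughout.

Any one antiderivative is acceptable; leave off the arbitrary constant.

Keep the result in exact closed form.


Step 1. Decompose ∫((-3*z**2 + 18*z - 36)/(z**3 - 5*z**2 - 4*z + 20)) dz by partial fractions, (-3*z**2 + 18*z - 36)/(z**3 - 5*z**2 - 4*z + 20) = -3/(z + 2) + 1/(z - 2) - 1/(z - 5): now ∫(-1/(z - 5)) dz + ∫(1/(z - 2)) dz + ∫(-3/(z + 2)) dz.
Step 2. Evaluate the standard form [assuming z > 5]: now -log(z - 5) + ∫(1/(z - 2)) dz + ∫(-3/(z + 2)) dz.
Step 3. Evaluate the standard form [assuming z > 2]: now -log(z - 5) + log(z - 2) + ∫(-3/(z + 2)) dz.
Step 4. Evaluate the standard form [assuming z > -2]: now -log(z - 5) + log(z - 2) - 3*log(z + 2).
Answer: -log(z - 5) + log(z - 2) - 3*log(z + 2).


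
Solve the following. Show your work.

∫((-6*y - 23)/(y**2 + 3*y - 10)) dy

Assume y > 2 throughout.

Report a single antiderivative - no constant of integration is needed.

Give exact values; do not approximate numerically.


Step 1. Decompose ∫((-6*y - 23)/(y**2 + 3*y - 10)) dy by partial fractions, (-6*y - 23)/(y**2 + 3*y - 10) = -1/(y + 5) - 5/(y - 2): now ∫(-5/(y - 2)) dy + ∫(-1/(y + 5)) dy.
Step 2. Evaluate the standard form [assuming y > 2]: now -5*log(y - 2) + ∫(-1/(y + 5)) dy.
Step 3. Evaluate the standard form [assuming y > -5]: now -5*log(y - 2) - log(y + 5).
Answer: -5*log(y - 2) - log(y + 5).


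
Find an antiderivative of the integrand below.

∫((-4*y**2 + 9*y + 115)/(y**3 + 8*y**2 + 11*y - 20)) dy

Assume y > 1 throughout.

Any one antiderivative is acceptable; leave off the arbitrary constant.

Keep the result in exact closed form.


Answer: 4*log(y - 1) - 3*log(y + 4) - 5*log(y + 5).


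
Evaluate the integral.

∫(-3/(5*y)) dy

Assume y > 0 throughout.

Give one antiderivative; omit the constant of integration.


Answer: -3*log(y)/5.


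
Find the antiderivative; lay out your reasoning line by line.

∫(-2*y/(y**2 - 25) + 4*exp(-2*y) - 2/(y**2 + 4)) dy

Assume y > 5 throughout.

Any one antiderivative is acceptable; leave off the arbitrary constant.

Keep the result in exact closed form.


Step 1. Rewrite: now ∫(-2*y/(y**2 - 25)) dy + ∫(-2/(y**2 + 4)) dy + ∫(4*exp(-2*y)) dy.
Step 2. Evaluate the standard form: now -atan(y/2) + ∫(-2*y/(y**2 - 25)) dy + ∫(4*exp(-2*y)) dy.
Step 3. Evaluate the standard form: now -atan(y/2) + ∫(-2*y/(y**2 - 25)) dy - 2*exp(-2*y).
Step 4. Decompose ∫(-2*y/(y**2 - 25)) dy by partial fractions, -2*y/(y**2 - 25) = -1/(y + 5) - 1/(y - 5): now -atan(y/2) + ∫(-1/(y - 5)) dy + ∫(-1/(y + 5)) dy - 2*exp(-2*y).
Step 5. Evaluate the standard form [assuming y > 5]: now -log(y - 5) - atan(y/2) + ∫(-1/(y + 5)) dy - 2*exp(-2*y).
Step 6. Evaluate the standard form [assuming y > -5]: now -log(y - 5) - log(y + 5) - atan(y/2) - 2*exp(-2*y).
Answer: -log(y - 5) - log(y + 5) - atan(y/2) - 2*exp(-2*y).


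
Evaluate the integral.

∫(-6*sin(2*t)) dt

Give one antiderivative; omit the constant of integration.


Answer: 3*cos(2*t).


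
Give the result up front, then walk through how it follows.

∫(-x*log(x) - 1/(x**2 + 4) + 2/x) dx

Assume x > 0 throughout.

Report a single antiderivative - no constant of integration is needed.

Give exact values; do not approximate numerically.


The answer is -x**2*log(x)/2 + x**2/4 + 2*log(x) - atan(x/2)/2.
Step 1. Rewrite: now ∫(2/x) dx + ∫(-x*log(x)) dx + ∫(-1/(x**2 + 4)) dx.
Step 2. Integrate ∫(-x*log(x)) dx by parts with u = log(x), dv = (-x) dx, so v = -x**2/2 [assuming x > 0]: now -x**2*log(x)/2 + ∫(2/x) dx + ∫(x/2) dx + ∫(-1/(x**2 + 4)) dx.
Step 3. Evaluate the standard form: now -x**2*log(x)/2 + x**2/4 + ∫(2/x) dx + ∫(-1/(x**2 + 4)) dx.
Step 4. Evaluate the standard form [assuming x > 0]: now -x**2*log(x)/2 + x**2/4 + 2*log(x) + ∫(-1/(x**2 + 4)) dx.
Step 5. Evaluate the standard form: now -x**2*log(x)/2 + x**2/4 + 2*log(x) - atan(x/2)/2.
Answer: -x**2*log(x)/2 + x**2/4 + 2*log(x) - atan(x/2)/2.


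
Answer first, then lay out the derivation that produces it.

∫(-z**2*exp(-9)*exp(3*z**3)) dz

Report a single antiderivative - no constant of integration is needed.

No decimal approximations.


The answer is -exp(3*z**3 - 9)/9.
Step 1. Substitute u = z**3 - 3, turning ∫(-z**2*exp(-9)*exp(3*z**3)) dz into ∫(-exp(3*u)/3) du: now ∫(-exp(3*u)/3) du.
Step 2. Evaluate the standard form: now -exp(3*u)/9.
Step 3. Substitute back u = z**3 - 3: now -exp(3*z**3 - 9)/9.
Answer: -exp(3*z**3 - 9)/9.


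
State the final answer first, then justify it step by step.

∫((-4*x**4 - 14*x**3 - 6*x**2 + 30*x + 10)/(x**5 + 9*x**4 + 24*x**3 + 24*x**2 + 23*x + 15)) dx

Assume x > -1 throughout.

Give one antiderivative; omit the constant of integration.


The answer is -log(x + 1) + 2*log(x + 3) - 5*log(x + 5) + 2*atan(x).
Step 1. Decompose ∫((-4*x**4 - 14*x**3 - 6*x**2 + 30*x + 10)/(x**5 + 9*x**4 + 24*x**3 + 24*x**2 + 23*x + 15)) dx by partial fractions, (-4*x**4 - 14*x**3 - 6*x**2 + 30*x + 10)/(x**5 + 9*x**4 + 24*x**3 + 24*x**2 + 23*x + 15) = 2/(x**2 + 1) - 5/(x + 5) + 2/(x + 3) - 1/(x + 1): now ∫(-1/(x + 1)) dx + ∫(2/(x + 3)) dx + ∫(-5/(x + 5)) dx + ∫(2/(x**2 + 1)) dx.
Step 2. Evaluate the standard form [assuming x > -1]: now -log(x + 1) + ∫(2/(x + 3)) dx + ∫(-5/(x + 5)) dx + ∫(2/(x**2 + 1)) dx.
Step 3. Evaluate the standard form [assuming x > -3]: now -log(x + 1) + 2*log(x + 3) + ∫(-5/(x + 5)) dx + ∫(2/(x**2 + 1)) dx.
Step 4. Evaluate the standard form [assuming x > -5]: now -log(x + 1) + 2*log(x + 3) - 5*log(x + 5) + ∫(2/(x**2 + 1)) dx.
Step 5. Evaluate the standard form: now -log(x + 1) + 2*log(x + 3) - 5*log(x + 5) + 2*atan(x).
Answer: -log(x + 1) + 2*log(x + 3) - 5*log(x + 5) + 2*atan(x).


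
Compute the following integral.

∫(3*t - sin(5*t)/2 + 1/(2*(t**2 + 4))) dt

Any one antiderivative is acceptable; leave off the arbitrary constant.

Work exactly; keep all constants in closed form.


Answer: 3*t**2/2 + cos(5*t)/10 + atan(t/2)/4.


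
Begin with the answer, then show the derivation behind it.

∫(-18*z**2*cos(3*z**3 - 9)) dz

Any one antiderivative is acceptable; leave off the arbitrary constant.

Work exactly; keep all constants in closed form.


The answer is -2*sin(3*z**3 - 9).
Step 1. Substitute u = z**3 - 3, turning ∫(-18*z**2*cos(3*z**3 - 9)) dz into ∫(-6*cos(3*u)) du: now ∫(-6*cos(3*u)) du.
Step 2. Evaluate the standard form: now -2*sin(3*u).
Step 3. Substitute back u = z**3 - 3: now -2*sin(3*z**3 - 9).
Answer: -2*sin(3*z**3 - 9).


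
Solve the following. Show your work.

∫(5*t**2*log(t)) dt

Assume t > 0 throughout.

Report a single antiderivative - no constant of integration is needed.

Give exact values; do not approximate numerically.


Step 1. Integrate ∫(5*t**2*log(t)) dt by parts with u = log(t), dv = (5*t**2) dt, so v = 5*t**3/3 [assuming t > 0]: now 5*t**3*log(t)/3 + ∫(-5*t**2/3) dt.
Step 2. Evaluate the standard form: now 5*t**3*log(t)/3 - 5*t**3/9.
Answer: 5*t**3*log(t)/3 - 5*t**3/9.


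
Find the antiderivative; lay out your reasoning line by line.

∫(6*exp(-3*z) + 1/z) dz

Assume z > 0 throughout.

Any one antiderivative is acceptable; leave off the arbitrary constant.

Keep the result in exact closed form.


Step 1. Rewrite: now ∫(1/z) dz + ∫(6*exp(-3*z)) dz.
Step 2. Evaluate the standard form [assuming z > 0]: now log(z) + ∫(6*exp(-3*z)) dz.
Step 3. Evaluate the standard form: now log(z) - 2*exp(-3*z).
Answer: log(z) - 2*exp(-3*z).


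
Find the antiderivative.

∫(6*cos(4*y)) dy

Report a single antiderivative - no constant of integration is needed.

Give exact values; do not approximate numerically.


Answer: 3*sin(4*y)/2.


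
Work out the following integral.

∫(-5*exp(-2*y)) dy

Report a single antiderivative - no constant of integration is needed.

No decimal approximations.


Answer: 5*exp(-2*y)/2.


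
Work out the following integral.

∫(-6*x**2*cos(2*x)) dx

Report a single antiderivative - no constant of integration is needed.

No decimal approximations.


Answer: -3*x**2*sin(2*x) - 3*x*cos(2*x) + 3*sin(2*x)/2.


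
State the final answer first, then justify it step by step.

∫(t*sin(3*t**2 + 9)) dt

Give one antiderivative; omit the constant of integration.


The answer is -cos(3*t**2 + 9)/6.
Step 1. Substitute u = t**2 + 3, turning ∫(t*sin(3*t**2 + 9)) dt into ∫(sin(3*u)/2) du: now ∫(sin(3*u)/2) du.
Step 2. Evaluate the standard form: now -cos(3*u)/6.
Step 3. Substitute back u = t**2 + 3: now -cos(3*t**2 + 9)/6.
Answer: -cos(3*t**2 + 9)/6.


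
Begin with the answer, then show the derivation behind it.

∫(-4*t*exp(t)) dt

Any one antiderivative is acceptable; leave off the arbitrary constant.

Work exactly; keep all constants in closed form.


The answer is -4*t*exp(t) + 4*exp(t).
Step 1. Integrate ∫(-4*t*exp(t)) dt by parts with u = t, dv = (-4*exp(t)) dt, so v = -4*exp(t): now -4*t*exp(t) + ∫(4*exp(t)) dt.
Step 2. Evaluate the standard form: now -4*t*exp(t) + 4*exp(t).
Answer: -4*t*exp(t) + 4*exp(t).


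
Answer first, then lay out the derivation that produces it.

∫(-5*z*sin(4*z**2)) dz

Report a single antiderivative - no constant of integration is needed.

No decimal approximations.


The answer is 5*cos(4*z**2)/8.
Step 1. Substitute u = z**2, turning ∫(-5*z*sin(4*z**2)) dz into ∫(-5*sin(4*u)/2) du: now ∫(-5*sin(4*u)/2) du.
Step 2. Evaluate the standard form: now 5*cos(4*u)/8.
Step 3. Substitute back u = z**2: now 5*cos(4*z**2)/8.
Answer: 5*cos(4*z**2)/8.


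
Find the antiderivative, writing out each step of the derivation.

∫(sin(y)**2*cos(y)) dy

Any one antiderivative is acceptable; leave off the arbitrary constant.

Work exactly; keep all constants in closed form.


Step 1. Substitute u = sin(y), turning ∫(sin(y)**2*cos(y)) dy into ∫(u**2) du: now ∫(u**2) du.
Step 2. Evaluate the standard form: now u**3/3.
Step 3. Substitute back u = sin(y): now sin(y)**3/3.
Answer: sin(y)**3/3.


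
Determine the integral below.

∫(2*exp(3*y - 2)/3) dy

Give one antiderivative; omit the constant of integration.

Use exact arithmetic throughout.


Answer: 2*exp(3*y - 2)/9.


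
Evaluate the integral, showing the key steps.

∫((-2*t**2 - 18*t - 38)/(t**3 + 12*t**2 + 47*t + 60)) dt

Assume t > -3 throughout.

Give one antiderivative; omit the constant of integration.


Step 1. Decompose ∫((-2*t**2 - 18*t - 38)/(t**3 + 12*t**2 + 47*t + 60)) dt by partial fractions, (-2*t**2 - 18*t - 38)/(t**3 + 12*t**2 + 47*t + 60) = 1/(t + 5) - 2/(t + 4) - 1/(t + 3): now ∫(-1/(t + 3)) dt + ∫(-2/(t + 4)) dt + ∫(1/(t + 5)) dt.
Step 2. Evaluate the standard form [assuming t > -3]: now -log(t + 3) + ∫(-2/(t + 4)) dt + ∫(1/(t + 5)) dt.
Step 3. Evaluate the standard form [assuming t > -5]: now -log(t + 3) + log(t + 5) + ∫(-2/(t + 4)) dt.
Step 4. Evaluate the standard form [assuming t > -4]: now -log(t + 3) - 2*log(t + 4) + log(t + 5).
Answer: -log(t + 3) - 2*log(t + 4) + log(t + 5).


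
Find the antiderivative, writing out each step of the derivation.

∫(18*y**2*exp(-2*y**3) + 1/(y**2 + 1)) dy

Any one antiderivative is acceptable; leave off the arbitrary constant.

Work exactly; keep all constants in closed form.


Step 1. Rewrite: now ∫(18*y**2*exp(-2*y**3)) dy + ∫(1/(y**2 + 1)) dy.
Step 2. Evaluate the standard form: now atan(y) + ∫(18*y**2*exp(-2*y**3)) dy.
Step 3. Substitute u = y**3, turning ∫(18*y**2*exp(-2*y**3)) dy into ∫(6*exp(-2*u)) du: now atan(y) + ∫(6*exp(-2*u)) du.
Step 4. Evaluate the standard form: now atan(y) - 3*exp(-2*u).
Step 5. Substitute back u = y**3: now atan(y) - 3*exp(-2*y**3).
Answer: atan(y) - 3*exp(-2*y**3).


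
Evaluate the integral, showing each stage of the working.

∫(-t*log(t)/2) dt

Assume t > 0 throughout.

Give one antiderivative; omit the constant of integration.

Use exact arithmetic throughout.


Step 1. Integrate ∫(-t*log(t)/2) dt by parts with u = log(t), dv = (-t/2) dt, so v = -t**2/4 [assuming t > 0]: now -t**2*log(t)/4 + ∫(t/4) dt.
Step 2. Evaluate the standard form: now -t**2*log(t)/4 + t**2/8.
Answer: -t**2*log(t)/4 + t**2/8.


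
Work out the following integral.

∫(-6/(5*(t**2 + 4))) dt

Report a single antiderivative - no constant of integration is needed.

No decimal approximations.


Answer: -3*atan(t/2)/5.


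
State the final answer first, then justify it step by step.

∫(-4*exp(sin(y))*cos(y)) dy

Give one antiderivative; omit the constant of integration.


The answer is -4*exp(sin(y)).
Step 1. Substitute u = sin(y), turning ∫(-4*exp(sin(y))*cos(y)) dy into ∫(-4*exp(u)) du: now ∫(-4*exp(u)) du.
Step 2. Evaluate the standard form: now -4*exp(u).
Step 3. Substitute back u = sin(y): now -4*exp(sin(y)).
Answer: -4*exp(sin(y)).


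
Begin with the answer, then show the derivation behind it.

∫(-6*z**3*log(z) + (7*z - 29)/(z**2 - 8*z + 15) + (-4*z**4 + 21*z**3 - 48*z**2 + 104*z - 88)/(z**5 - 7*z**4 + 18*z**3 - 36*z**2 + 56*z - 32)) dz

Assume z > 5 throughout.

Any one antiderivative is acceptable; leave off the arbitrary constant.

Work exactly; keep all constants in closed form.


The answer is -3*z**4*log(z)/2 + 3*z**4/8 + 3*log(z - 5) - log(z - 4) + 4*log(z - 3) - 2*log(z - 2) - log(z - 1) + atan(z/2).
Step 1. Rewrite: now ∫(-6*z**3*log(z)) dz + ∫((7*z - 29)/(z**2 - 8*z + 15)) dz + ∫((-4*z**4 + 21*z**3 - 48*z**2 + 104*z - 88)/(z**5 - 7*z**4 + 18*z**3 - 36*z**2 + 56*z - 32)) dz.
Step 2. Integrate ∫(-6*z**3*log(z)) dz by parts with u = log(z), dv = (-6*z**3) dz, so v = -3*z**4/2 [assuming z > 0]: now -3*z**4*log(z)/2 + ∫(3*z**3/2) dz + ∫((7*z - 29)/(z**2 - 8*z + 15)) dz + ∫((-4*z**4 + 21*z**3 - 48*z**2 + 104*z - 88)/(z**5 - 7*z**4 + 18*z**3 - 36*z**2 + 56*z - 32)) dz.
Step 3. Evaluate the standard form: now -3*z**4*log(z)/2 + 3*z**4/8 + ∫((7*z - 29)/(z**2 - 8*z + 15)) dz + ∫((-4*z**4 + 21*z**3 - 48*z**2 + 104*z - 88)/(z**5 - 7*z**4 + 18*z**3 - 36*z**2 + 56*z - 32)) dz.
Step 4. Decompose ∫((-4*z**4 + 21*z**3 - 48*z**2 + 104*z - 88)/(z**5 - 7*z**4 + 18*z**3 - 36*z**2 + 56*z - 32)) dz by partial fractions, (-4*z**4 + 21*z**3 - 48*z**2 + 104*z - 88)/(z**5 - 7*z**4 + 18*z**3 - 36*z**2 + 56*z - 32) = 2/(z**2 + 4) - 1/(z - 1) - 2/(z - 2) - 1/(z - 4): now -3*z**4*log(z)/2 + 3*z**4/8 + ∫((7*z - 29)/(z**2 - 8*z + 15)) dz + ∫(-1/(z - 4)) dz + ∫(-2/(z - 2)) dz + ∫(-1/(z - 1)) dz + ∫(2/(z**2 + 4)) dz.
Step 5. Evaluate the standard form [assuming z > 4]: now -3*z**4*log(z)/2 + 3*z**4/8 - log(z - 4) + ∫((7*z - 29)/(z**2 - 8*z + 15)) dz + ∫(-2/(z - 2)) dz + ∫(-1/(z - 1)) dz + ∫(2/(z**2 + 4)) dz.
Step 6. Evaluate the standard form [assuming z > 1]: now -3*z**4*log(z)/2 + 3*z**4/8 - log(z - 4) - log(z - 1) + ∫((7*z - 29)/(z**2 - 8*z + 15)) dz + ∫(-2/(z - 2)) dz + ∫(2/(z**2 + 4)) dz.
Step 7. Evaluate the standard form [assuming z > 2]: now -3*z**4*log(z)/2 + 3*z**4/8 - log(z - 4) - 2*log(z - 2) - log(z - 1) + ∫((7*z - 29)/(z**2 - 8*z + 15)) dz + ∫(2/(z**2 + 4)) dz.
Step 8. Evaluate the standard form: now -3*z**4*log(z)/2 + 3*z**4/8 - log(z - 4) - 2*log(z - 2) - log(z - 1) + atan(z/2) + ∫((7*z - 29)/(z**2 - 8*z + 15)) dz.
Step 9. Decompose ∫((7*z - 29)/(z**2 - 8*z + 15)) dz by partial fractions, (7*z - 29)/(z**2 - 8*z + 15) = 4/(z - 3) + 3/(z - 5): now -3*z**4*log(z)/2 + 3*z**4/8 - log(z - 4) - 2*log(z - 2) - log(z - 1) + atan(z/2) + ∫(3/(z - 5)) dz + ∫(4/(z - 3)) dz.
Step 10. Evaluate the standard form [assuming z > 5]: now -3*z**4*log(z)/2 + 3*z**4/8 + 3*log(z - 5) - log(z - 4) - 2*log(z - 2) - log(z - 1) + atan(z/2) + ∫(4/(z - 3)) dz.
Step 11. Evaluate the standard form [assuming z > 3]: now -3*z**4*log(z)/2 + 3*z**4/8 + 3*log(z - 5) - log(z - 4) + 4*log(z - 3) - 2*log(z - 2) - log(z - 1) + atan(z/2).
Answer: -3*z**4*log(z)/2 + 3*z**4/8 + 3*log(z - 5) - log(z - 4) + 4*log(z - 3) - 2*log(z - 2) - log(z - 1) + atan(z/2).


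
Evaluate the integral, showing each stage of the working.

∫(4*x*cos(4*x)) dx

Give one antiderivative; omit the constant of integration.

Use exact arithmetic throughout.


Step 1. Integrate ∫(4*x*cos(4*x)) dx by parts with u = x, dv = (4*cos(4*x)) dx, so v = sin(4*x): now x*sin(4*x) + ∫(-sin(4*x)) dx.
Step 2. Evaluate the standard form: now x*sin(4*x) + cos(4*x)/4.
Answer: x*sin(4*x) + cos(4*x)/4.


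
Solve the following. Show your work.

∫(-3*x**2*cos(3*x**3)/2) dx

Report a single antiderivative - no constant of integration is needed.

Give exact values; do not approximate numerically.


Step 1. Substitute u = x**3, turning ∫(-3*x**2*cos(3*x**3)/2) dx into ∫(-cos(3*u)/2) du: now ∫(-cos(3*u)/2) du.
Step 2. Evaluate the standard form: now -sin(3*u)/6.
Step 3. Substitute back u = x**3: now -sin(3*x**3)/6.
Answer: -sin(3*x**3)/6.


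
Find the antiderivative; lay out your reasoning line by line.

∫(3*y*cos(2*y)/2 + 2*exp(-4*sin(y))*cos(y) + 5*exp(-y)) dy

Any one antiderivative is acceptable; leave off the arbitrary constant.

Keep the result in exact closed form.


Step 1. Rewrite: now ∫(3*y*cos(2*y)/2) dy + ∫(2*exp(-4*sin(y))*cos(y)) dy + ∫(5*exp(-y)) dy.
Step 2. Evaluate the standard form: now ∫(3*y*cos(2*y)/2) dy + ∫(2*exp(-4*sin(y))*cos(y)) dy - 5*exp(-y).
Step 3. Substitute u = sin(y), turning ∫(2*exp(-4*sin(y))*cos(y)) dy into ∫(2*exp(-4*u)) du: now ∫(3*y*cos(2*y)/2) dy + ∫(2*exp(-4*u)) du - 5*exp(-y).
Step 4. Evaluate the standard form: now ∫(3*y*cos(2*y)/2) dy - 5*exp(-y) - exp(-4*u)/2.
Step 5. Substitute back u = sin(y): now ∫(3*y*cos(2*y)/2) dy - exp(-4*sin(y))/2 - 5*exp(-y).
Step 6. Integrate ∫(3*y*cos(2*y)/2) dy by parts with u = y, dv = (3*cos(2*y)/2) dy, so v = 3*sin(2*y)/4: now 3*y*sin(2*y)/4 + ∫(-3*sin(2*y)/4) dy - exp(-4*sin(y))/2 - 5*exp(-y).
Step 7. Evaluate the standard form: now 3*y*sin(2*y)/4 + 3*cos(2*y)/8 - exp(-4*sin(y))/2 - 5*exp(-y).
Answer: 3*y*sin(2*y)/4 + 3*cos(2*y)/8 - exp(-4*sin(y))/2 - 5*exp(-y).


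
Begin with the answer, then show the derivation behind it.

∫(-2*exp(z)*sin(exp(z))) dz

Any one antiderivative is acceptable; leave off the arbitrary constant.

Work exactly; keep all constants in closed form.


The answer is 2*cos(exp(z)).
Step 1. Substitute u = exp(z), turning ∫(-2*exp(z)*sin(exp(z))) dz into ∫(-2*sin(u)) du: now ∫(-2*sin(u)) du.
Step 2. Evaluate the standard form: now 2*cos(u).
Step 3. Substitute back u = exp(z): now 2*cos(exp(z)).
Answer: 2*cos(exp(z)).


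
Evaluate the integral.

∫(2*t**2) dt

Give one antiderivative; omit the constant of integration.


Answer: 2*t**3/3.


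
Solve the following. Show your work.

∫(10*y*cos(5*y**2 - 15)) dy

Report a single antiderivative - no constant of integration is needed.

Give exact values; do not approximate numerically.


Step 1. Substitute u = y**2 - 3, turning ∫(10*y*cos(5*y**2 - 15)) dy into ∫(5*cos(5*u)) du: now ∫(5*cos(5*u)) du.
Step 2. Evaluate the standard form: now sin(5*u).
Step 3. Substitute back u = y**2 - 3: now sin(5*y**2 - 15).
Answer: sin(5*y**2 - 15).


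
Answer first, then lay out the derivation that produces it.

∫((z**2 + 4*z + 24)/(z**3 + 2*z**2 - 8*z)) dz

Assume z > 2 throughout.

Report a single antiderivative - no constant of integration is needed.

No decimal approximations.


The answer is -3*log(z) + 3*log(z - 2) + log(z + 4).
Step 1. Decompose ∫((z**2 + 4*z + 24)/(z**3 + 2*z**2 - 8*z)) dz by partial fractions, (z**2 + 4*z + 24)/(z**3 + 2*z**2 - 8*z) = 1/(z + 4) + 3/(z - 2) - 3/z: now ∫(-3/z) dz + ∫(3/(z - 2)) dz + ∫(1/(z + 4)) dz.
Step 2. Evaluate the standard form [assuming z > -4]: now log(z + 4) + ∫(-3/z) dz + ∫(3/(z - 2)) dz.
Step 3. Evaluate the standard form [assuming z > 2]: now 3*log(z - 2) + log(z + 4) + ∫(-3/z) dz.
Step 4. Evaluate the standard form [assuming z > 0]: now -3*log(z) + 3*log(z - 2) + log(z + 4).
Answer: -3*log(z) + 3*log(z - 2) + log(z + 4).


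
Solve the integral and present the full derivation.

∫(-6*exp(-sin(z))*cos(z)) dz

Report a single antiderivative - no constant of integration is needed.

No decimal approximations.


Step 1. Substitute u = sin(z), turning ∫(-6*exp(-sin(z))*cos(z)) dz into ∫(-6*exp(-u)) du: now ∫(-6*exp(-u)) du.
Step 2. Evaluate the standard form: now 6*exp(-u).
Step 3. Substitute back u = sin(z): now 6*exp(-sin(z)).
Answer: 6*exp(-sin(z)).


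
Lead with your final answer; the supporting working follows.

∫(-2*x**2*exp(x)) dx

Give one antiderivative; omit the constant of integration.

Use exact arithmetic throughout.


The answer is -2*x**2*exp(x) + 4*x*exp(x) - 4*exp(x).
Step 1. Integrate ∫(-2*x**2*exp(x)) dx by parts with u = x**2, dv = (-2*exp(x)) dx, so v = -2*exp(x): now -2*x**2*exp(x) + ∫(4*x*exp(x)) dx.
Step 2. Integrate ∫(4*x*exp(x)) dx by parts with u = x, dv = (4*exp(x)) dx, so v = 4*exp(x): now -2*x**2*exp(x) + 4*x*exp(x) + ∫(-4*exp(x)) dx.
Step 3. Evaluate the standard form: now -2*x**2*exp(x) + 4*x*exp(x) - 4*exp(x).
Answer: -2*x**2*exp(x) + 4*x*exp(x) - 4*exp(x).


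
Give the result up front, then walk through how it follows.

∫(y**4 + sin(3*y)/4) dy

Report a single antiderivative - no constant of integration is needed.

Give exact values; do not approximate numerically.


The answer is y**5/5 - cos(3*y)/12.
Step 1. Rewrite: now ∫(y**4) dy + ∫(sin(3*y)/4) dy.
Step 2. Evaluate the standard form: now -cos(3*y)/12 + ∫(y**4) dy.
Step 3. Evaluate the standard form: now y**5/5 - cos(3*y)/12.
Answer: y**5/5 - cos(3*y)/12.


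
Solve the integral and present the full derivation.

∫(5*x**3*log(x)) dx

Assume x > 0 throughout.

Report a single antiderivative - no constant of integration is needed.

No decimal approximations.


Step 1. Integrate ∫(5*x**3*log(x)) dx by parts with u = log(x), dv = (5*x**3) dx, so v = 5*x**4/4 [assuming x > 0]: now 5*x**4*log(x)/4 + ∫(-5*x**3/4) dx.
Step 2. Evaluate the standard form: now 5*x**4*log(x)/4 - 5*x**4/16.
Answer: 5*x**4*log(x)/4 - 5*x**4/16.


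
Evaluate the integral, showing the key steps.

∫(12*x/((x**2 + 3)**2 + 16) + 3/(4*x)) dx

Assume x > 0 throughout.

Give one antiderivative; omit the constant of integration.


Step 1. Rewrite: now ∫(3/(4*x)) dx + ∫(12*x/((x**2 + 3)**2 + 16)) dx.
Step 2. Substitute u = x**2 + 3, turning ∫(12*x/((x**2 + 3)**2 + 16)) dx into ∫(6/(u**2 + 16)) du: now ∫(3/(4*x)) dx + ∫(6/(u**2 + 16)) du.
Step 3. Evaluate the standard form: now 3*atan(u/4)/2 + ∫(3/(4*x)) dx.
Step 4. Substitute back u = x**2 + 3: now 3*atan(x**2/4 + 3/4)/2 + ∫(3/(4*x)) dx.
Step 5. Evaluate the standard form [assuming x > 0]: now 3*log(x)/4 + 3*atan(x**2/4 + 3/4)/2.
Answer: 3*log(x)/4 + 3*atan(x**2/4 + 3/4)/2.


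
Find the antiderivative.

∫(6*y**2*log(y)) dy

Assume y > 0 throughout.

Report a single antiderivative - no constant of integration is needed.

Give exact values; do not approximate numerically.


Answer: 2*y**3*log(y) - 2*y**3/3.


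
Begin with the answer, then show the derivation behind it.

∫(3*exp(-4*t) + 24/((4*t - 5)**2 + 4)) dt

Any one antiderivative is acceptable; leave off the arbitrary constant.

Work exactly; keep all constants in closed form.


The answer is 3*atan(2*t - 5/2) - 3*exp(-4*t)/4.
Step 1. Rewrite: now ∫(24/((4*t - 5)**2 + 4)) dt + ∫(3*exp(-4*t)) dt.
Step 2. Evaluate the standard form: now ∫(24/((4*t - 5)**2 + 4)) dt - 3*exp(-4*t)/4.
Step 3. Substitute u = 4*t - 5, turning ∫(24/((4*t - 5)**2 + 4)) dt into ∫(6/(u**2 + 4)) du: now ∫(6/(u**2 + 4)) du - 3*exp(-4*t)/4.
Step 4. Evaluate the standard form: now 3*atan(u/2) - 3*exp(-4*t)/4.
Step 5. Substitute back u = 4*t - 5: now 3*atan(2*t - 5/2) - 3*exp(-4*t)/4.
Answer: 3*atan(2*t - 5/2) - 3*exp(-4*t)/4.


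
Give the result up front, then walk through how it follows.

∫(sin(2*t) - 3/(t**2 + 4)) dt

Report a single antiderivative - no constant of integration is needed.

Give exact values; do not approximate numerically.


The answer is -cos(2*t)/2 - 3*atan(t/2)/2.
Step 1. Rewrite: now ∫(-3/(t**2 + 4)) dt + ∫(sin(2*t)) dt.
Step 2. Evaluate the standard form: now -3*atan(t/2)/2 + ∫(sin(2*t)) dt.
Step 3. Evaluate the standard form: now -cos(2*t)/2 - 3*atan(t/2)/2.
Answer: -cos(2*t)/2 - 3*atan(t/2)/2.


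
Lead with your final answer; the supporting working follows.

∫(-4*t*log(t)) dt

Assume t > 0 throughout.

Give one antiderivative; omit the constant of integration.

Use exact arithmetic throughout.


The answer is -2*t**2*log(t) + t**2.
Step 1. Integrate ∫(-4*t*log(t)) dt by parts with u = log(t), dv = (-4*t) dt, so v = -2*t**2 [assuming t > 0]: now -2*t**2*log(t) + ∫(2*t) dt.
Step 2. Evaluate the standard form: now -2*t**2*log(t) + t**2.
Answer: -2*t**2*log(t) + t**2.


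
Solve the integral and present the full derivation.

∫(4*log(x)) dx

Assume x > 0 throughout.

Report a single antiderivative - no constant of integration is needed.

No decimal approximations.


Step 1. Integrate ∫(4*log(x)) dx by parts with u = log(x), dv = (4) dx, so v = 4*x [assuming x > 0]: now 4*x*log(x) + ∫(-4) dx.
Step 2. Evaluate the standard form: now 4*x*log(x) - 4*x.
Answer: 4*x*log(x) - 4*x.


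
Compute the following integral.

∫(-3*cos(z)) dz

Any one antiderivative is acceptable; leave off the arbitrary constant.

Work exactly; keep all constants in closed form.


Answer: -3*sin(z).


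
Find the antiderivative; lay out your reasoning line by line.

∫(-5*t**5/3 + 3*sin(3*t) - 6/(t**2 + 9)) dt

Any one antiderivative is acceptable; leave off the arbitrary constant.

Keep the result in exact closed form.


Step 1. Rewrite: now ∫(-5*t**5/3) dt + ∫(-6/(t**2 + 9)) dt + ∫(3*sin(3*t)) dt.
Step 2. Evaluate the standard form: now -2*atan(t/3) + ∫(-5*t**5/3) dt + ∫(3*sin(3*t)) dt.
Step 3. Evaluate the standard form: now -cos(3*t) - 2*atan(t/3) + ∫(-5*t**5/3) dt.
Step 4. Evaluate the standard form: now -5*t**6/18 - cos(3*t) - 2*atan(t/3).
Answer: -5*t**6/18 - cos(3*t) - 2*atan(t/3).


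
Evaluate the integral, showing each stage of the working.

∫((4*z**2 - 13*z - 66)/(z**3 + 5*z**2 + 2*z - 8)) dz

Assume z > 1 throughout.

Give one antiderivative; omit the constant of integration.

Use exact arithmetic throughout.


Step 1. Decompose ∫((4*z**2 - 13*z - 66)/(z**3 + 5*z**2 + 2*z - 8)) dz by partial fractions, (4*z**2 - 13*z - 66)/(z**3 + 5*z**2 + 2*z - 8) = 5/(z + 4) + 4/(z + 2) - 5/(z - 1): now ∫(-5/(z - 1)) dz + ∫(4/(z + 2)) dz + ∫(5/(z + 4)) dz.
Step 2. Evaluate the standard form [assuming z > 1]: now -5*log(z - 1) + ∫(4/(z + 2)) dz + ∫(5/(z + 4)) dz.
Step 3. Evaluate the standard form [assuming z > -2]: now -5*log(z - 1) + 4*log(z + 2) + ∫(5/(z + 4)) dz.
Step 4. Evaluate the standard form [assuming z > -4]: now -5*log(z - 1) + 4*log(z + 2) + 5*log(z + 4).
Answer: -5*log(z - 1) + 4*log(z + 2) + 5*log(z + 4).


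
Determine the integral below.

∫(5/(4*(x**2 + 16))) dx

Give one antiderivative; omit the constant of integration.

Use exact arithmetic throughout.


Answer: 5*atan(x/4)/16.


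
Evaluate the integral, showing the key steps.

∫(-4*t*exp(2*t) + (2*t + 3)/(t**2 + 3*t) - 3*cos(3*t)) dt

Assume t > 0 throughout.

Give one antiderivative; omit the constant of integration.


Step 1. Rewrite: now ∫(-4*t*exp(2*t)) dt + ∫((2*t + 3)/(t**2 + 3*t)) dt + ∫(-3*cos(3*t)) dt.
Step 2. Decompose ∫((2*t + 3)/(t**2 + 3*t)) dt by partial fractions, (2*t + 3)/(t**2 + 3*t) = 1/(t + 3) + 1/t: now ∫(1/t) dt + ∫(-4*t*exp(2*t)) dt + ∫(1/(t + 3)) dt + ∫(-3*cos(3*t)) dt.
Step 3. Evaluate the standard form [assuming t > -3]: now log(t + 3) + ∫(1/t) dt + ∫(-4*t*exp(2*t)) dt + ∫(-3*cos(3*t)) dt.
Step 4. Evaluate the standard form [assuming t > 0]: now log(t) + log(t + 3) + ∫(-4*t*exp(2*t)) dt + ∫(-3*cos(3*t)) dt.
Step 5. Integrate ∫(-4*t*exp(2*t)) dt by parts with u = t, dv = (-4*exp(2*t)) dt, so v = -2*exp(2*t): now -2*t*exp(2*t) + log(t) + log(t + 3) + ∫(2*exp(2*t)) dt + ∫(-3*cos(3*t)) dt.
Step 6. Evaluate the standard form: now -2*t*exp(2*t) + exp(2*t) + log(t) + log(t + 3) + ∫(-3*cos(3*t)) dt.
Step 7. Evaluate the standard form: now -2*t*exp(2*t) + exp(2*t) + log(t) + log(t + 3) - sin(3*t).
Answer: -2*t*exp(2*t) + exp(2*t) + log(t) + log(t + 3) - sin(3*t).


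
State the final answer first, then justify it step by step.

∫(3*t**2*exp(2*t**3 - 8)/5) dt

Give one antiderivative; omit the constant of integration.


The answer is exp(2*t**3 - 8)/10.
Step 1. Substitute u = t**3 - 4, turning ∫(3*t**2*exp(2*t**3 - 8)/5) dt into ∫(exp(2*u)/5) du: now ∫(exp(2*u)/5) du.
Step 2. Evaluate the standard form: now exp(2*u)/10.
Step 3. Substitute back u = t**3 - 4: now exp(2*t**3 - 8)/10.
Answer: exp(2*t**3 - 8)/10.


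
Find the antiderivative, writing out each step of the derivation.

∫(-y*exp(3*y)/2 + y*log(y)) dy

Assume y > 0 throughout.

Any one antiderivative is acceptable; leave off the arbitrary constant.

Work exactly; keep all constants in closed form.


Step 1. Rewrite: now ∫(-y*exp(3*y)/2) dy + ∫(y*log(y)) dy.
Step 2. Integrate ∫(-y*exp(3*y)/2) dy by parts with u = y, dv = (-exp(3*y)/2) dy, so v = -exp(3*y)/6: now -y*exp(3*y)/6 + ∫(y*log(y)) dy + ∫(exp(3*y)/6) dy.
Step 3. Evaluate the standard form: now -y*exp(3*y)/6 + exp(3*y)/18 + ∫(y*log(y)) dy.
Step 4. Integrate ∫(y*log(y)) dy by parts with u = log(y), dv = (y) dy, so v = y**2/2 [assuming y > 0]: now y**2*log(y)/2 - y*exp(3*y)/6 + exp(3*y)/18 + ∫(-y/2) dy.
Step 5. Evaluate the standard form: now y**2*log(y)/2 - y**2/4 - y*exp(3*y)/6 + exp(3*y)/18.
Answer: y**2*log(y)/2 - y**2/4 - y*exp(3*y)/6 + exp(3*y)/18.


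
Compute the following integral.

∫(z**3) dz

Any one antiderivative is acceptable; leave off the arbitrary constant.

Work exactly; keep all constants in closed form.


Answer: z**4/4.


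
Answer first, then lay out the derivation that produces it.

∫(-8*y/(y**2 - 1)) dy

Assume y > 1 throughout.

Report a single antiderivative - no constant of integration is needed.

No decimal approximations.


The answer is -4*log(y - 1) - 4*log(y + 1).
Step 1. Decompose ∫(-8*y/(y**2 - 1)) dy by partial fractions, -8*y/(y**2 - 1) = -4/(y + 1) - 4/(y - 1): now ∫(-4/(y - 1)) dy + ∫(-4/(y + 1)) dy.
Step 2. Evaluate the standard form [assuming y > -1]: now -4*log(y + 1) + ∫(-4/(y - 1)) dy.
Step 3. Evaluate the standard form [assuming y > 1]: now -4*log(y - 1) - 4*log(y + 1).
Answer: -4*log(y - 1) - 4*log(y + 1).


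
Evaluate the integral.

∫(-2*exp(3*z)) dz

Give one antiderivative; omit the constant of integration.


Answer: -2*exp(3*z)/3.


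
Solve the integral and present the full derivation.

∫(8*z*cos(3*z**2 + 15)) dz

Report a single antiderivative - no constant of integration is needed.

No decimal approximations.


Step 1. Substitute u = z**2 + 5, turning ∫(8*z*cos(3*z**2 + 15)) dz into ∫(4*cos(3*u)) du: now ∫(4*cos(3*u)) du.
Step 2. Evaluate the standard form: now 4*sin(3*u)/3.
Step 3. Substitute back u = z**2 + 5: now 4*sin(3*z**2 + 15)/3.
Answer: 4*sin(3*z**2 + 15)/3.


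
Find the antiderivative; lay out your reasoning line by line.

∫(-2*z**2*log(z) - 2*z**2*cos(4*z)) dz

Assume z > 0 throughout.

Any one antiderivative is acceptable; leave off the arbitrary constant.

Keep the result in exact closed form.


Step 1. Rewrite: now ∫(-2*z**2*log(z)) dz + ∫(-2*z**2*cos(4*z)) dz.
Step 2. Integrate ∫(-2*z**2*log(z)) dz by parts with u = log(z), dv = (-2*z**2) dz, so v = -2*z**3/3 [assuming z > 0]: now -2*z**3*log(z)/3 + ∫(2*z**2/3) dz + ∫(-2*z**2*cos(4*z)) dz.
Step 3. Evaluate the standard form: now -2*z**3*log(z)/3 + 2*z**3/9 + ∫(-2*z**2*cos(4*z)) dz.
Step 4. Integrate ∫(-2*z**2*cos(4*z)) dz by parts with u = z**2, dv = (-2*cos(4*z)) dz, so v = -sin(4*z)/2: now -2*z**3*log(z)/3 + 2*z**3/9 - z**2*sin(4*z)/2 + ∫(z*sin(4*z)) dz.
Step 5. Integrate ∫(z*sin(4*z)) dz by parts with u = z, dv = (sin(4*z)) dz, so v = -cos(4*z)/4: now -2*z**3*log(z)/3 + 2*z**3/9 - z**2*sin(4*z)/2 - z*cos(4*z)/4 + ∫(cos(4*z)/4) dz.
Step 6. Evaluate the standard form: now -2*z**3*log(z)/3 + 2*z**3/9 - z**2*sin(4*z)/2 - z*cos(4*z)/4 + sin(4*z)/16.
Answer: -2*z**3*log(z)/3 + 2*z**3/9 - z**2*sin(4*z)/2 - z*cos(4*z)/4 + sin(4*z)/16.
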